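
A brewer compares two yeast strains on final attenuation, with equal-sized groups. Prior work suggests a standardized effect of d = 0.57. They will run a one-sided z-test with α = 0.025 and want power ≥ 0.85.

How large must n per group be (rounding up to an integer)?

n = 56 per group

Set Φ(δ − 1.960) = 0.85; then δ − 1.960 = Φ⁻¹(0.85) = 1.036, giving δ = 2.996.
δ = d·√(n/2) ⇒ n = 2(δ/d)² = 2 × (2.996 / 0.57)² = 55.27.
Round up to the next whole unit.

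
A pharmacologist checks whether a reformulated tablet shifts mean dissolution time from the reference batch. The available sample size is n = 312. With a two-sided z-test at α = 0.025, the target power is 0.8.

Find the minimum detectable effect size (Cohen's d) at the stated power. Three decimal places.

Required noncentrality: δ = z_{0.0125} + z_{0.20} = 2.241 + 0.842 = 3.083.
(The second rejection-region term Φ(−δ − z_{α/2}) is negligible and dropped.)
δ = d·√n ⇒ d = δ/√n = 3.083/√312 = 0.1745.

d ≈ 0.175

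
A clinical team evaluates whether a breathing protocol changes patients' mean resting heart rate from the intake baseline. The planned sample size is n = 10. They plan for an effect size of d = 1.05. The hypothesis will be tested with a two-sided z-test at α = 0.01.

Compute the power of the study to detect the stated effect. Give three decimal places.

Power ≈ 0.772

Noncentrality parameter: δ = d·√n = 1.05 × √10 = 3.3204
Two-sided α = 0.01 → critical value z_{0.005} = 2.576.
Power = Φ(δ − 2.576) + Φ(−δ − 2.576) = Φ(0.745) + Φ(-5.896) = 0.7717 + 0.0000 = 0.7717.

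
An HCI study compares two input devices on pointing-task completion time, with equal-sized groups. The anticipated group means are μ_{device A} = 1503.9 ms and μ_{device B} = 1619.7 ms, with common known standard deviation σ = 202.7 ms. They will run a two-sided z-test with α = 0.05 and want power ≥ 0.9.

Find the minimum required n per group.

n = 65 per group

Standardized effect: d = |μ_{device A} − μ_{device B}| / σ = |1503.9 − 1619.7| / 202.7 = 0.5713
For power 0.9 need Φ(δ − z_{0.025}) = 0.9, so δ = z_{0.025} + z_{0.10} = 1.960 + 1.282 = 3.242.
(The Φ(−δ − z_{α/2}) term is vanishingly small for δ > 0 and is dropped in the standard sample-size formula.)
δ = d·√(n/2) ⇒ n = 2(δ/d)² = 2 × (3.242 / 0.5713)² = 64.39.
Round up to the next whole unit.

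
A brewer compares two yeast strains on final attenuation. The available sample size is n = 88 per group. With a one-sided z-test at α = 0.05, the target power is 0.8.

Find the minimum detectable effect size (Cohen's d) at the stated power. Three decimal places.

Need Φ(δ − 1.645) = 0.8, so δ = 1.645 + 0.842 = 2.486.
δ = d·√(n/2) ⇒ d = δ/√(n/2) = 2.486/√(88/2) = 0.3749.

d ≈ 0.375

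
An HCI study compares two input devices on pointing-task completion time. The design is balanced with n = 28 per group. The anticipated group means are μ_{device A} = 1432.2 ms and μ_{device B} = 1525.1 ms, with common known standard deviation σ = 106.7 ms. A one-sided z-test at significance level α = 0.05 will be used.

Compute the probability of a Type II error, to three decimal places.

Standardized effect: d = |μ_{device A} − μ_{device B}| / σ = |1432.2 − 1525.1| / 106.7 = 0.8707
Noncentrality parameter: δ = d·√(n/2) = 0.8707 × √(28/2) = 3.2577
Critical value for a one-sided test at α = 0.05: z_α = 1.645.
Power = Φ(δ − 1.645) = Φ(1.613) = 0.9466.
Type II error: β = 1 − power = 1 − 0.9466 = 0.0534.

β ≈ 0.053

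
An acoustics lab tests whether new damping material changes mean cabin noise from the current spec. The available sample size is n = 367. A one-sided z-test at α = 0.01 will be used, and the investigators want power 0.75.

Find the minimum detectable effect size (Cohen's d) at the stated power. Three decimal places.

d ≈ 0.157

Required noncentrality: δ = z_{0.01} + z_{0.25} = 2.326 + 0.674 = 3.001.
δ = d·√n ⇒ d = δ/√n = 3.001/√367 = 0.1566.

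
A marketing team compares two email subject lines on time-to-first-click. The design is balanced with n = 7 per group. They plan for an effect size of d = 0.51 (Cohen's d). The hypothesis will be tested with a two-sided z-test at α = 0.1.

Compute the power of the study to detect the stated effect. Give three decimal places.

Power ≈ 0.250

Noncentrality parameter: δ = d·√(n/2) = 0.51 × √(7/2) = 0.9541
Critical value for a two-sided test at α = 0.1: z_{α/2} = 1.645.
Power = Φ(δ − 1.645) + Φ(−δ − 1.645) = Φ(-0.691) + Φ(-2.599) = 0.2449 + 0.0047 = 0.2495.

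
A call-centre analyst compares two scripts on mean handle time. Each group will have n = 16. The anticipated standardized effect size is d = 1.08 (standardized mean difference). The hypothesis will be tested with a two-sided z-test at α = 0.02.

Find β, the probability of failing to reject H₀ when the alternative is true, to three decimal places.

β ≈ 0.233

Noncentrality parameter: δ = d·√(n/2) = 1.08 × √(16/2) = 3.0547
Critical value for a two-sided test at α = 0.02: z_{α/2} = 2.326.
Power = Φ(δ − 2.326) + Φ(−δ − 2.326) = Φ(0.728) + Φ(-5.381) = 0.7668 + 0.0000 = 0.7668.
Type II error: β = 1 − power = 1 − 0.7668 = 0.2332.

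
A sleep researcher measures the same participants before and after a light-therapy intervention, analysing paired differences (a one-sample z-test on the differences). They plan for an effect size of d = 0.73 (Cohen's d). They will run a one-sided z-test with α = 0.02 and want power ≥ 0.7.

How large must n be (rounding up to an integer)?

Set Φ(δ − 2.054) = 0.7; then δ − 2.054 = Φ⁻¹(0.7) = 0.524, giving δ = 2.578.
δ = d·√n ⇒ n = (δ/d)² = (2.578 / 0.73)² = 12.47.
Round up to the next whole unit.

n = 13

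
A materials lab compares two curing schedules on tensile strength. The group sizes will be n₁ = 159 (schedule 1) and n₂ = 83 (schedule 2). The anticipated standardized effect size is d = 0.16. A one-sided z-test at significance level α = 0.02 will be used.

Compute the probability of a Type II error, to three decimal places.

Noncentrality parameter: δ = d / √(1/n₁ + 1/n₂) = 0.16 / √(1/159 + 1/83) = 1.1815
Critical value for a one-sided test at α = 0.02: z_α = 2.054.
Power = Φ(δ − 2.054) = Φ(-0.872) = 0.1915.
Type II error: β = 1 − power = 1 − 0.1915 = 0.8085.

β ≈ 0.808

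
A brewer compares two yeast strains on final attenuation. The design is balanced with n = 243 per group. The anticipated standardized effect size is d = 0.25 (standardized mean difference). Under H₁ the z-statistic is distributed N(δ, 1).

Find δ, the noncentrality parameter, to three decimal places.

δ ≈ 2.756

δ = d·√(n/2) = 0.25 × √(243/2) = 2.7557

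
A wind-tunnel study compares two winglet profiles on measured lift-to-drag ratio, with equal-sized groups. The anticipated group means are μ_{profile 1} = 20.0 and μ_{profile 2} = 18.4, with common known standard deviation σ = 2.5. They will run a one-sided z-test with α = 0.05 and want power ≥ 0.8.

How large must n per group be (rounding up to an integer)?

n = 31 per group

Standardized effect: d = |μ_{profile 1} − μ_{profile 2}| / σ = |20.0 − 18.4| / 2.5 = 0.6400
Set Φ(δ − 1.645) = 0.8; then δ − 1.645 = Φ⁻¹(0.8) = 0.842, giving δ = 2.486.
δ = d·√(n/2) ⇒ n = 2(δ/d)² = 2 × (2.486 / 0.6400)² = 30.19.
Round up to the next whole unit.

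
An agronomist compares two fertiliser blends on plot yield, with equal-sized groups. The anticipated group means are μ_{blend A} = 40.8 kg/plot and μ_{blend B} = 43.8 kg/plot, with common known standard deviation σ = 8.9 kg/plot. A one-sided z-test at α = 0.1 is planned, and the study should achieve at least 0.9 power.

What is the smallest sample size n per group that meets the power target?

Standardized effect: d = |μ_{blend A} − μ_{blend B}| / σ = |40.8 − 43.8| / 8.9 = 0.3371
Set Φ(δ − 1.282) = 0.9; then δ − 1.282 = Φ⁻¹(0.9) = 1.282, giving δ = 2.563.
δ = d·√(n/2) ⇒ n = 2(δ/d)² = 2 × (2.563 / 0.3371)² = 115.64.
Round up to the next whole unit.

n = 116 per group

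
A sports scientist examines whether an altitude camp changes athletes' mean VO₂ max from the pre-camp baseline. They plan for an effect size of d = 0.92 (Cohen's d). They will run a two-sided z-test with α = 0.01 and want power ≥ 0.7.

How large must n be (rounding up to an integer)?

For power 0.7 need Φ(δ − z_{0.005}) = 0.7, so δ = z_{0.005} + z_{0.30} = 2.576 + 0.524 = 3.100.
(The Φ(−δ − z_{α/2}) term is vanishingly small for δ > 0 and is dropped in the standard sample-size formula.)
δ = d·√n ⇒ n = (δ/d)² = (3.100 / 0.92)² = 11.36.
Round up to the next whole unit.

n = 12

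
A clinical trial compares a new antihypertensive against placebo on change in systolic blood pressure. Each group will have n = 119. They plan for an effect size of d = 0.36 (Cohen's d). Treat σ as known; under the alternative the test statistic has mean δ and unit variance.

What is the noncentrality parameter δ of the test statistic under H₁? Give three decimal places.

δ = d·√(n/2) = 0.36 × √(119/2) = 2.7769

δ ≈ 2.777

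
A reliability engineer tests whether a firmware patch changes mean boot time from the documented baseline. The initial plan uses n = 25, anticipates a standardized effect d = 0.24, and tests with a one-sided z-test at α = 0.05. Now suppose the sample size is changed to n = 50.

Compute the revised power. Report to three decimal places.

With n = 50: δ = d·√n = 0.24 × √50 = 1.6971. Critical value z_{0.05} = 1.645.
Revised power = P(Z > 1.645 − δ) = Φ(0.052) = 0.5208.

Power ≈ 0.521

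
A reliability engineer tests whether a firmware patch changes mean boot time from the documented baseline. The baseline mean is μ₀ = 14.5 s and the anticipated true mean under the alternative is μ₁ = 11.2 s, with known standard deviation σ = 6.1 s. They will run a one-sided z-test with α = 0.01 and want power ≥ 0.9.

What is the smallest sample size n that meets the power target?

Standardized effect: d = |μ₁ − μ₀| / σ = |11.2 − 14.5| / 6.1 = 0.5410
For power 0.9 need Φ(δ − z_{0.01}) = 0.9, so δ = z_{0.01} + z_{0.10} = 2.326 + 1.282 = 3.608.
δ = d·√n ⇒ n = (δ/d)² = (3.608 / 0.5410)² = 44.48.
Round up to the next whole unit.

n = 45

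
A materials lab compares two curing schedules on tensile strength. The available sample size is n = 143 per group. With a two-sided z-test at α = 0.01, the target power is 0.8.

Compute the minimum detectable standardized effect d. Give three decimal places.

d ≈ 0.404

Required noncentrality: δ = z_{0.005} + z_{0.20} = 2.576 + 0.842 = 3.417.
(The second rejection-region term Φ(−δ − z_{α/2}) is negligible and dropped.)
δ = d·√(n/2) ⇒ d = δ/√(n/2) = 3.417/√(143/2) = 0.4042.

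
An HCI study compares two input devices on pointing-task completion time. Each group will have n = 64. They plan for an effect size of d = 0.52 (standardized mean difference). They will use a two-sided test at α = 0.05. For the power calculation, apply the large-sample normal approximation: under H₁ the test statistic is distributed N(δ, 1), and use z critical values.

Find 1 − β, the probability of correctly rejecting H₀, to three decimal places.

Noncentrality parameter: δ = d·√(n/2) = 0.52 × √(64/2) = 2.9416
Two-sided α = 0.05 → critical value z_{0.025} = 1.960.
Power = Φ(δ − 1.960) + Φ(−δ − 1.960) = Φ(0.982) + Φ(-4.902) = 0.8369 + 0.0000 = 0.8369.

Power ≈ 0.837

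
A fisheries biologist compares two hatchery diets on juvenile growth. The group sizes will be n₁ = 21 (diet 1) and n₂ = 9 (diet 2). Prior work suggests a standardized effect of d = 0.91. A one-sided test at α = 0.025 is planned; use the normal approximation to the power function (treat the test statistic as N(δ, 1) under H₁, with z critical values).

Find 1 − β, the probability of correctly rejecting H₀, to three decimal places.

Noncentrality parameter: δ = d / √(1/n₁ + 1/n₂) = 0.91 / √(1/21 + 1/9) = 2.2841
One-sided α = 0.025 → critical value z_{0.025} = 1.960.
Power = Φ(δ − 1.960) = Φ(0.324) = 0.6271.

Power ≈ 0.627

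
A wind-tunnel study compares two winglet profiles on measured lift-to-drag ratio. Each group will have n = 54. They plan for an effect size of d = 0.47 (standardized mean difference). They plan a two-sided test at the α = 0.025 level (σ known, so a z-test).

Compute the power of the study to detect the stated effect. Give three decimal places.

Power ≈ 0.580

Noncentrality parameter: δ = d·√(n/2) = 0.47 × √(54/2) = 2.4422
Two-sided α = 0.025 → critical value z_{0.0125} = 2.241.
Power = Φ(δ − 2.241) + Φ(−δ − 2.241) = Φ(0.201) + Φ(-4.684) = 0.5796 + 0.0000 = 0.5796.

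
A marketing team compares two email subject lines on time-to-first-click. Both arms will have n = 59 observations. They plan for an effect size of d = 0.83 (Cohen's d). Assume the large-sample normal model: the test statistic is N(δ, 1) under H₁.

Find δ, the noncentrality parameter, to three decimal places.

The noncentrality parameter scales effect size by the design's sample-size factor: δ = d·√(n/2) = 0.83 × √(59/2) = 4.5081

δ ≈ 4.508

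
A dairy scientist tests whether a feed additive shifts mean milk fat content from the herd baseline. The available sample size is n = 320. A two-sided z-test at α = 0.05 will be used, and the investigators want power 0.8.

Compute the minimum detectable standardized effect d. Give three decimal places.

d ≈ 0.157

Required noncentrality: δ = z_{0.025} + z_{0.20} = 1.960 + 0.842 = 2.802.
(The second rejection-region term Φ(−δ − z_{α/2}) is negligible and dropped.)
δ = d·√n ⇒ d = δ/√n = 2.802/√320 = 0.1566.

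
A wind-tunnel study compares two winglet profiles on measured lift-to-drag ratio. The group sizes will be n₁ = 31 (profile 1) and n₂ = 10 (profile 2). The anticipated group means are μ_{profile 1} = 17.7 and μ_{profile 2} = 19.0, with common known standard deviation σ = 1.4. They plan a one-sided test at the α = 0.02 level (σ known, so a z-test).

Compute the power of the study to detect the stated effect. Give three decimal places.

Standardized effect: d = |μ_{profile 1} − μ_{profile 2}| / σ = |17.7 − 19.0| / 1.4 = 0.9286
Noncentrality parameter: δ = d / √(1/n₁ + 1/n₂) = 0.9286 / √(1/31 + 1/10) = 2.5533
One-sided α = 0.02 → critical value z_{0.02} = 2.054.
Power = Φ(δ − 2.054) = Φ(0.500) = 0.6913.

Power ≈ 0.691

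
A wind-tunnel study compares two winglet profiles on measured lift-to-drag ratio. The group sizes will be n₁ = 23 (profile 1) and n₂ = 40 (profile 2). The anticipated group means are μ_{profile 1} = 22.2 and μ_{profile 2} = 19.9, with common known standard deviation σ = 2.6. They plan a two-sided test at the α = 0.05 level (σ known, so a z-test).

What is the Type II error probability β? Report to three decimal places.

β ≈ 0.078

Standardized effect: d = |μ_{profile 1} − μ_{profile 2}| / σ = |22.2 − 19.9| / 2.6 = 0.8846
Noncentrality parameter: δ = d / √(1/n₁ + 1/n₂) = 0.8846 / √(1/23 + 1/40) = 3.3805
Critical value for a two-sided test at α = 0.05: z_{α/2} = 1.960.
Power = Φ(δ − 1.960) + Φ(−δ − 1.960) = Φ(1.421) + Φ(-5.340) = 0.9223 + 0.0000 = 0.9223.
Type II error: β = 1 − power = 1 − 0.9223 = 0.0777.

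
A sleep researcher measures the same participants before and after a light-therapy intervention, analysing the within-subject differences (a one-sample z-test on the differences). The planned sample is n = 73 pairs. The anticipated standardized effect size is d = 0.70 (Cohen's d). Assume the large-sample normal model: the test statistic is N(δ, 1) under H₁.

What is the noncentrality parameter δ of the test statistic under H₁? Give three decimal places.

The noncentrality parameter scales effect size by the design's sample-size factor: δ = d·√n = 0.70 × √73 = 5.9808

δ ≈ 5.981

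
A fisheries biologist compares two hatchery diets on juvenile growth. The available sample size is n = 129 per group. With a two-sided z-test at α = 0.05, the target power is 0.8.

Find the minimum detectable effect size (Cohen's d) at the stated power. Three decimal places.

Required noncentrality: δ = z_{0.025} + z_{0.20} = 1.960 + 0.842 = 2.802.
(The second rejection-region term Φ(−δ − z_{α/2}) is negligible and dropped.)
δ = d·√(n/2) ⇒ d = δ/√(n/2) = 2.802/√(129/2) = 0.3488.

d ≈ 0.349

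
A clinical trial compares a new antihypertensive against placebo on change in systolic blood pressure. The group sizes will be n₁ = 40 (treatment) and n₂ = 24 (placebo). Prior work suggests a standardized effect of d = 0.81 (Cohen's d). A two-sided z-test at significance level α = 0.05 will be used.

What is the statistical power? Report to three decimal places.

Noncentrality parameter: δ = d / √(1/n₁ + 1/n₂) = 0.81 / √(1/40 + 1/24) = 3.1371
Critical value for a two-sided test at α = 0.05: z_{α/2} = 1.960.
Power = Φ(δ − 1.960) + Φ(−δ − 1.960) = Φ(1.177) + Φ(-5.097) = 0.8804 + 0.0000 = 0.8804.

Power ≈ 0.880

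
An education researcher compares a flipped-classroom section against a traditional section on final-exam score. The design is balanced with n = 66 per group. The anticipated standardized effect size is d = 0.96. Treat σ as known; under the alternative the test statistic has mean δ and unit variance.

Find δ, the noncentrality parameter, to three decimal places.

δ = d·√(n/2) = 0.96 × √(66/2) = 5.5148

δ ≈ 5.515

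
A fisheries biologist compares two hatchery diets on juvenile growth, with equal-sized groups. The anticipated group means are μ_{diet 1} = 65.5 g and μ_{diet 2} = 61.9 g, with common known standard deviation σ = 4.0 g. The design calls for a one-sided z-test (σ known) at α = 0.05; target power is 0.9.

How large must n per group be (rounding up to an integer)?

Standardized effect: d = |μ_{diet 1} − μ_{diet 2}| / σ = |65.5 − 61.9| / 4.0 = 0.9000
For power 0.9 need Φ(δ − z_{0.05}) = 0.9, so δ = z_{0.05} + z_{0.10} = 1.645 + 1.282 = 2.926.
δ = d·√(n/2) ⇒ n = 2(δ/d)² = 2 × (2.926 / 0.9000)² = 21.15.
Rounding up, n = 22 per group.

n = 22 per group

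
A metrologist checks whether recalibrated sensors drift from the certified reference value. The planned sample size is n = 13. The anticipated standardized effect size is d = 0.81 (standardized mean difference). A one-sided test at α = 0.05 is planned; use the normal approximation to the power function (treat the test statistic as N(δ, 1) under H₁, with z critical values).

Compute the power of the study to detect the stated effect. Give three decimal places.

Noncentrality parameter: δ = d·√n = 0.81 × √13 = 2.9205
Critical value for a one-sided test at α = 0.05: z_α = 1.645.
Power = P(Z > 1.645 − δ) = Φ(1.276) = 0.8990.

Power ≈ 0.899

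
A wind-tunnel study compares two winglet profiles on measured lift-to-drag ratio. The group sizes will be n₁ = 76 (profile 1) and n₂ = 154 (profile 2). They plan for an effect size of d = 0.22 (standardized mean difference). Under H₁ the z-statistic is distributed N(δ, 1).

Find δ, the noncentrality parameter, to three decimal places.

δ = d / √(1/n₁ + 1/n₂) = 0.22 / √(1/76 + 1/154) = 1.5694

δ ≈ 1.569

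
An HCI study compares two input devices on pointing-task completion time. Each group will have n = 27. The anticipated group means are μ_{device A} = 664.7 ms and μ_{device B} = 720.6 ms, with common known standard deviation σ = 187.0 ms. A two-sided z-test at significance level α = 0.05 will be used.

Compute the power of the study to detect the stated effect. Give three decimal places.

Standardized effect: d = |μ_{device A} − μ_{device B}| / σ = |664.7 − 720.6| / 187.0 = 0.2989
Noncentrality parameter: δ = d·√(n/2) = 0.2989 × √(27/2) = 1.0983
Two-sided α = 0.05 → critical value z_{0.025} = 1.960.
Power = Φ(δ − 1.960) + Φ(−δ − 1.960) = Φ(-0.862) + Φ(-3.058) = 0.1944 + 0.0011 = 0.1956.

Power ≈ 0.196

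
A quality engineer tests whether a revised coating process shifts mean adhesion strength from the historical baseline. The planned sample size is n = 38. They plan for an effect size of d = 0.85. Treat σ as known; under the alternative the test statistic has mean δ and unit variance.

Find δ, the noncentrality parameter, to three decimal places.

δ ≈ 5.240

The noncentrality parameter scales effect size by the design's sample-size factor: δ = d·√n = 0.85 × √38 = 5.2398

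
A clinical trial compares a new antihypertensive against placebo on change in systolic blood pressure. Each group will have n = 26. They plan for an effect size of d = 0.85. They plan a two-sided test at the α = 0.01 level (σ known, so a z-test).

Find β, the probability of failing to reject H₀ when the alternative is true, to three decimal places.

β ≈ 0.312

Noncentrality parameter: δ = d·√(n/2) = 0.85 × √(26/2) = 3.0647
Critical value for a two-sided test at α = 0.01: z_{α/2} = 2.576.
Power = Φ(δ − 2.576) + Φ(−δ − 2.576) = Φ(0.489) + Φ(-5.641) = 0.6875 + 0.0000 = 0.6875.
Type II error: β = 1 − power = 1 − 0.6875 = 0.3125.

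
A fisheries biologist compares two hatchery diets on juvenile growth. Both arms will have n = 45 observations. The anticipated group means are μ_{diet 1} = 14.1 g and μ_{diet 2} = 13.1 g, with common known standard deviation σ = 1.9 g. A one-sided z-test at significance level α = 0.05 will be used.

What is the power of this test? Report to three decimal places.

Power ≈ 0.803

Standardized effect: d = |μ_{diet 1} − μ_{diet 2}| / σ = |14.1 − 13.1| / 1.9 = 0.5263
Noncentrality parameter: δ = d·√(n/2) = 0.5263 × √(45/2) = 2.4965
Critical value for a one-sided test at α = 0.05: z_α = 1.645.
Power = P(Z > 1.645 − δ) = Φ(0.852) = 0.8028.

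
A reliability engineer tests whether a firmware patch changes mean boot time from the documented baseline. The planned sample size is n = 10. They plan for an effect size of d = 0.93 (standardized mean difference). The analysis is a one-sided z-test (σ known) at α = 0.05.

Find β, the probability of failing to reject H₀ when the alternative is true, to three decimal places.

Noncentrality parameter: δ = d·√n = 0.93 × √10 = 2.9409
One-sided α = 0.05 → critical value z_{0.05} = 1.645.
Power = P(Z > 1.645 − δ) = Φ(1.296) = 0.9025.
Type II error: β = 1 − power = 1 − 0.9025 = 0.0975.

β ≈ 0.097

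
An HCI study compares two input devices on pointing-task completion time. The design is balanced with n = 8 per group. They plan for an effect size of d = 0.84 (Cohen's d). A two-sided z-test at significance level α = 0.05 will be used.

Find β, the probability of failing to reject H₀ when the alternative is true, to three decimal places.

β ≈ 0.610

Noncentrality parameter: δ = d·√(n/2) = 0.84 × √(8/2) = 1.6800
Critical value for a two-sided test at α = 0.05: z_{α/2} = 1.960.
Power = Φ(δ − 1.960) + Φ(−δ − 1.960) = Φ(-0.280) + Φ(-3.640) = 0.3898 + 0.0001 = 0.3899.
Type II error: β = 1 − power = 1 − 0.3899 = 0.6101.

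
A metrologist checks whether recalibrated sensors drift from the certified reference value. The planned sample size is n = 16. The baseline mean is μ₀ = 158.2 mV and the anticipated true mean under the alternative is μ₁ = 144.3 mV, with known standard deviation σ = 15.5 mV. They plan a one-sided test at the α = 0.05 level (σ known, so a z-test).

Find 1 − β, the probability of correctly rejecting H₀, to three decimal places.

Power ≈ 0.974

Standardized effect: d = |μ₁ − μ₀| / σ = |144.3 − 158.2| / 15.5 = 0.8968
Noncentrality parameter: δ = d·√n = 0.8968 × √16 = 3.5871
Critical value for a one-sided test at α = 0.05: z_α = 1.645.
Power = Φ(δ − 1.645) = Φ(1.942) = 0.9739.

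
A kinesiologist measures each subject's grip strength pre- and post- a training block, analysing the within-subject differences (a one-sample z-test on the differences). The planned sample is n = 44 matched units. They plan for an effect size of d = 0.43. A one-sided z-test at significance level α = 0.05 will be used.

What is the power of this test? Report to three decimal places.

Power ≈ 0.886

Noncentrality parameter: δ = d·√n = 0.43 × √44 = 2.8523
Critical value for a one-sided test at α = 0.05: z_α = 1.645.
Power = Φ(δ − 1.645) = Φ(1.207) = 0.8864.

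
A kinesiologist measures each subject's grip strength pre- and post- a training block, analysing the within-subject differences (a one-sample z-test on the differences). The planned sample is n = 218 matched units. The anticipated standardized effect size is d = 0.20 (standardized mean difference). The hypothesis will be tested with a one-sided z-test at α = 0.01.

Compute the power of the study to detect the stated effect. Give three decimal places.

Power ≈ 0.735

Noncentrality parameter: δ = d·√n = 0.20 × √218 = 2.9530
One-sided α = 0.01 → critical value z_{0.01} = 2.326.
Power = Φ(δ − 2.326) = Φ(0.627) = 0.7345.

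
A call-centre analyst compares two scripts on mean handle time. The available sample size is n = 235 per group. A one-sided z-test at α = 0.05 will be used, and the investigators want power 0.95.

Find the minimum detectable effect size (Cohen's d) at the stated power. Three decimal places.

d ≈ 0.303

Required noncentrality: δ = z_{0.05} + z_{0.05} = 1.645 + 1.645 = 3.290.
δ = d·√(n/2) ⇒ d = δ/√(n/2) = 3.290/√(235/2) = 0.3035.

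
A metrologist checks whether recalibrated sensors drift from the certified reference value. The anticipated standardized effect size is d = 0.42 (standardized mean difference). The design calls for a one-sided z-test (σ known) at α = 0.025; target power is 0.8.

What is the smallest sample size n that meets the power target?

For power 0.8 need Φ(δ − z_{0.025}) = 0.8, so δ = z_{0.025} + z_{0.20} = 1.960 + 0.842 = 2.802.
δ = d·√n ⇒ n = (δ/d)² = (2.802 / 0.42)² = 44.49.
Round up to the next whole unit.

n = 45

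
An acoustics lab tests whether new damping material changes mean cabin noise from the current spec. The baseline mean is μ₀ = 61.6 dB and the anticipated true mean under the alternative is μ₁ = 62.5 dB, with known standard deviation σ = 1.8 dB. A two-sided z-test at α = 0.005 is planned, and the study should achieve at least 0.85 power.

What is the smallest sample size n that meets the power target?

n = 60

Standardized effect: d = |μ₁ − μ₀| / σ = |62.5 − 61.6| / 1.8 = 0.5000
Set Φ(δ − 2.807) = 0.85; then δ − 2.807 = Φ⁻¹(0.85) = 1.036, giving δ = 3.843.
(The Φ(−δ − z_{α/2}) term is vanishingly small for δ > 0 and is dropped in the standard sample-size formula.)
δ = d·√n ⇒ n = (δ/d)² = (3.843 / 0.5000)² = 59.09.
Round up to the next whole unit.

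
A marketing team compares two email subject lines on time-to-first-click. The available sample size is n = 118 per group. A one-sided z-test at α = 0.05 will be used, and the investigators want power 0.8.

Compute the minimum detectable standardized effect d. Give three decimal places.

Need Φ(δ − 1.645) = 0.8, so δ = 1.645 + 0.842 = 2.486.
δ = d·√(n/2) ⇒ d = δ/√(n/2) = 2.486/√(118/2) = 0.3237.

d ≈ 0.324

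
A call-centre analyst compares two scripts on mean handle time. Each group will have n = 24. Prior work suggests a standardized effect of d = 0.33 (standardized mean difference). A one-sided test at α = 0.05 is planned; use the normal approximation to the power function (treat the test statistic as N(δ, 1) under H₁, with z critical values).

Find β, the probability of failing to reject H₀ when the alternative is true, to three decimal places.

Noncentrality parameter: δ = d·√(n/2) = 0.33 × √(24/2) = 1.1432
One-sided α = 0.05 → critical value z_{0.05} = 1.645.
Power = Φ(δ − 1.645) = Φ(-0.502) = 0.3079.
Type II error: β = 1 − power = 1 − 0.3079 = 0.6921.

β ≈ 0.692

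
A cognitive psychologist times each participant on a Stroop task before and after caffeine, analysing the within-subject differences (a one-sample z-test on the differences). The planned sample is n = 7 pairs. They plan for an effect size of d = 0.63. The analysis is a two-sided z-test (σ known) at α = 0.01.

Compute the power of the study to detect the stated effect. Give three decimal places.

Noncentrality parameter: δ = d·√n = 0.63 × √7 = 1.6668
Two-sided α = 0.01 → critical value z_{0.005} = 2.576.
Power = Φ(δ − 2.576) + Φ(−δ − 2.576) = Φ(-0.909) + Φ(-4.243) = 0.1817 + 0.0000 = 0.1817.

Power ≈ 0.182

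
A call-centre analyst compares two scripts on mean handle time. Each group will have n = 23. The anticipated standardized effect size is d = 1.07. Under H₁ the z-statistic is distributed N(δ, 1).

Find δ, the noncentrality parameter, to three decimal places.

δ ≈ 3.629

δ = d·√(n/2) = 1.07 × √(23/2) = 3.6285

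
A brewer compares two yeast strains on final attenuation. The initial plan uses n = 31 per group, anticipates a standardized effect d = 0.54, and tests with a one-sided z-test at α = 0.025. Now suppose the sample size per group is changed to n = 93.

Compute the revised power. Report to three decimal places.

With n = 93 per group: δ = d·√(n/2) = 0.54 × √(93/2) = 3.6823. Critical value z_{0.025} = 1.960.
Revised power = P(Z > 1.960 − δ) = Φ(1.722) = 0.9575.

Power ≈ 0.957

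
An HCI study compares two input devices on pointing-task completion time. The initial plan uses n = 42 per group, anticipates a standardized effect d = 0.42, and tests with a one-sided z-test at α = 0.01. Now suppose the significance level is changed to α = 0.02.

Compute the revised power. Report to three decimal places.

δ = d·√(n/2) = 0.42 × √(42/2) = 1.9247 (unchanged). New critical value: z_{0.02} = 2.054.
Revised power = Φ(δ − 2.054) = Φ(-0.129) = 0.4487.

Power ≈ 0.449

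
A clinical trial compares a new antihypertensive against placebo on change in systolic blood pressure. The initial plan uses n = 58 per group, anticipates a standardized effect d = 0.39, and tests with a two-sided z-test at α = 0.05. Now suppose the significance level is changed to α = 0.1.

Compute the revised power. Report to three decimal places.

Power ≈ 0.676

δ = d·√(n/2) = 0.39 × √(58/2) = 2.1002 (unchanged). New critical value: z_{0.05} = 1.645.
Revised power = Φ(δ − 1.645) + Φ(−δ − 1.645) = Φ(0.455) + Φ(-3.745) = 0.6756 + 0.0001 = 0.6757.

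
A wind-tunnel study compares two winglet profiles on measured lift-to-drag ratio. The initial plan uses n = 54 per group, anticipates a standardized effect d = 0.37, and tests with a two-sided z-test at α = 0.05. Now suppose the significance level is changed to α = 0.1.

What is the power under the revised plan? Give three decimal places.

δ = d·√(n/2) = 0.37 × √(54/2) = 1.9226 (unchanged). New critical value: z_{0.05} = 1.645.
Revised power = Φ(δ − 1.645) + Φ(−δ − 1.645) = Φ(0.278) + Φ(-3.567) = 0.6094 + 0.0002 = 0.6096.

Power ≈ 0.610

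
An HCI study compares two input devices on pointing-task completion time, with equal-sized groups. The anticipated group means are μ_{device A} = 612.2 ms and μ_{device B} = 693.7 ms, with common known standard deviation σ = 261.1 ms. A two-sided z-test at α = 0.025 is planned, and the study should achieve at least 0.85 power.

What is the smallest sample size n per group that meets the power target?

Standardized effect: d = |μ_{device A} − μ_{device B}| / σ = |612.2 − 693.7| / 261.1 = 0.3121
For power 0.85 need Φ(δ − z_{0.0125}) = 0.85, so δ = z_{0.0125} + z_{0.15} = 2.241 + 1.036 = 3.278.
(The Φ(−δ − z_{α/2}) term is vanishingly small for δ > 0 and is dropped in the standard sample-size formula.)
δ = d·√(n/2) ⇒ n = 2(δ/d)² = 2 × (3.278 / 0.3121)² = 220.55.
Rounding up, n = 221 per group.

n = 221 per group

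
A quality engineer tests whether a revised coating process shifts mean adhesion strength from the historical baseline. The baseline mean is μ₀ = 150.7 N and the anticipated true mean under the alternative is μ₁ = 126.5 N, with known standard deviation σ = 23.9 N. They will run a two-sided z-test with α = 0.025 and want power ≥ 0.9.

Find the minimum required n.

Standardized effect: d = |μ₁ − μ₀| / σ = |126.5 − 150.7| / 23.9 = 1.0126
For power 0.9 need Φ(δ − z_{0.0125}) = 0.9, so δ = z_{0.0125} + z_{0.10} = 2.241 + 1.282 = 3.523.
(For δ > 0 the lower-tail rejection region contributes negligibly to power, so the one-term inversion is standard.)
δ = d·√n ⇒ n = (δ/d)² = (3.523 / 1.0126)² = 12.11.
Round up to the next whole unit.

n = 13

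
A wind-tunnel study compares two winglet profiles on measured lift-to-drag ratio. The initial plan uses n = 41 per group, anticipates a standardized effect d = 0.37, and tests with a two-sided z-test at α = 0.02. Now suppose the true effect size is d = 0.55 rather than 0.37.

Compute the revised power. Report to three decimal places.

Power ≈ 0.565

With d = 0.55: δ = d·√(n/2) = 0.55 × √(41/2) = 2.4902. Critical value z_{0.01} = 2.326.
Revised power = Φ(δ − 2.326) + Φ(−δ − 2.326) = Φ(0.164) + Φ(-4.817) = 0.5651 + 0.0000 = 0.5651.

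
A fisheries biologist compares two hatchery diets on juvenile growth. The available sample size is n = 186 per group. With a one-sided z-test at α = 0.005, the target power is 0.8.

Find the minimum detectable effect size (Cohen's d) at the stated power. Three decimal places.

d ≈ 0.354

Required noncentrality: δ = z_{0.005} + z_{0.20} = 2.576 + 0.842 = 3.417.
δ = d·√(n/2) ⇒ d = δ/√(n/2) = 3.417/√(186/2) = 0.3544.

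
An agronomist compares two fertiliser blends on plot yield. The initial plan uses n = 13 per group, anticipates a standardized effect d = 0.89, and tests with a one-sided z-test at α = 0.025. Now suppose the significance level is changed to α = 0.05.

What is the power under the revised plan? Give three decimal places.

δ = d·√(n/2) = 0.89 × √(13/2) = 2.2691 (unchanged). New critical value: z_{0.05} = 1.645.
Revised power = P(Z > 1.645 − δ) = Φ(0.624) = 0.7338.

Power ≈ 0.734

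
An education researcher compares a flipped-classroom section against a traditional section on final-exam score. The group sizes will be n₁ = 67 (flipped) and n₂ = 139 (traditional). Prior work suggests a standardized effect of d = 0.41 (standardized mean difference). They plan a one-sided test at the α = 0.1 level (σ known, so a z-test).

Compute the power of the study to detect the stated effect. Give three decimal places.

Noncentrality parameter: δ = d / √(1/n₁ + 1/n₂) = 0.41 / √(1/67 + 1/139) = 2.7567
One-sided α = 0.1 → critical value z_{0.1} = 1.282.
Power = Φ(δ − 1.282) = Φ(1.475) = 0.9299.

Power ≈ 0.930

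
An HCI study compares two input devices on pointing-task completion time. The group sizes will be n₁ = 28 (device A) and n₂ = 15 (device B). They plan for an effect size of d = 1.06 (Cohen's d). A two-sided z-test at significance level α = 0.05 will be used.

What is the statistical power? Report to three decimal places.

Noncentrality parameter: λ = d / √(1/n₁ + 1/n₂) = 1.06 / √(1/28 + 1/15) = 3.3128
Two-sided α = 0.05 → critical value z_{0.025} = 1.960.
Power = Φ(λ − 1.960) + Φ(−λ − 1.960) = Φ(1.353) + Φ(-5.273) = 0.9119 + 0.0000 = 0.9119.

Power ≈ 0.912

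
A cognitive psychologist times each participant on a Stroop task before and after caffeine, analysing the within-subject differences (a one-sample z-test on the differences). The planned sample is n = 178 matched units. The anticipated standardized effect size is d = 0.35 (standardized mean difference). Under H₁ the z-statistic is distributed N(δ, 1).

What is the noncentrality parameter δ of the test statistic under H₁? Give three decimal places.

δ ≈ 4.670

δ = d·√n = 0.35 × √178 = 4.6696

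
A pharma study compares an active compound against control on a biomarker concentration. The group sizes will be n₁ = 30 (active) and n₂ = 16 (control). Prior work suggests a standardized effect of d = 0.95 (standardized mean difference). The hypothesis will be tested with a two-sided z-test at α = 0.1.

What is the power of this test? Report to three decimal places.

Noncentrality parameter: λ = d / √(1/n₁ + 1/n₂) = 0.95 / √(1/30 + 1/16) = 3.0688
Two-sided α = 0.1 → critical value z_{0.05} = 1.645.
Power = Φ(λ − 1.645) + Φ(−λ − 1.645) = Φ(1.424) + Φ(-4.714) = 0.9228 + 0.0000 = 0.9228.

Power ≈ 0.923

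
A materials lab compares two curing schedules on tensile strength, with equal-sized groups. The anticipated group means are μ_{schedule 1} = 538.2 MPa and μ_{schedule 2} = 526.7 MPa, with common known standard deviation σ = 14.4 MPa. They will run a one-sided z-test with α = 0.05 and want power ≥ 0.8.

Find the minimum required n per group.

Standardized effect: d = |μ_{schedule 1} − μ_{schedule 2}| / σ = |538.2 − 526.7| / 14.4 = 0.7986
Set Φ(δ − 1.645) = 0.8; then δ − 1.645 = Φ⁻¹(0.8) = 0.842, giving δ = 2.486.
δ = d·√(n/2) ⇒ n = 2(δ/d)² = 2 × (2.486 / 0.7986)² = 19.39.
Rounding up, n = 20 per group.

n = 20 per group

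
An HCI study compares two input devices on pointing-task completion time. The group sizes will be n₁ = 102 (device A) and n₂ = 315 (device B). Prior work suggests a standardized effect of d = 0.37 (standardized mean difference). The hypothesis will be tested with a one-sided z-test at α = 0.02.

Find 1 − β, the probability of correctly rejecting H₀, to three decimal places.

Power ≈ 0.884

Noncentrality parameter: δ = d / √(1/n₁ + 1/n₂) = 0.37 / √(1/102 + 1/315) = 3.2478
Critical value for a one-sided test at α = 0.02: z_α = 2.054.
Power = P(Z > 2.054 − δ) = Φ(1.194) = 0.8838.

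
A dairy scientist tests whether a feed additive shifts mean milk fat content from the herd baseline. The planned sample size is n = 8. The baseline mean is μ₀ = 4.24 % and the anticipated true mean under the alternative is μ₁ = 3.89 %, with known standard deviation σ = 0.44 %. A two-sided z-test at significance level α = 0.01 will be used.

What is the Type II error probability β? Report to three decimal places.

β ≈ 0.628

Standardized effect: d = |μ₁ − μ₀| / σ = |3.89 − 4.24| / 0.44 = 0.7955
Noncentrality parameter: δ = d·√n = 0.7955 × √8 = 2.2499
Critical value for a two-sided test at α = 0.01: z_{α/2} = 2.576.
Power = Φ(δ − 2.576) + Φ(−δ − 2.576) = Φ(-0.326) + Φ(-4.826) = 0.3722 + 0.0000 = 0.3722.
Type II error: β = 1 − power = 1 − 0.3722 = 0.6278.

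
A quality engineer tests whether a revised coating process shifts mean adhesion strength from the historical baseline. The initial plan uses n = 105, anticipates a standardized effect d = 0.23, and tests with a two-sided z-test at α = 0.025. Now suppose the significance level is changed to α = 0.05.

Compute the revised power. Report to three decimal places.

δ = d·√n = 0.23 × √105 = 2.3568 (unchanged). New critical value: z_{0.025} = 1.960.
Revised power = Φ(δ − 1.960) + Φ(−δ − 1.960) = Φ(0.397) + Φ(-4.317) = 0.6543 + 0.0000 = 0.6543.

Power ≈ 0.654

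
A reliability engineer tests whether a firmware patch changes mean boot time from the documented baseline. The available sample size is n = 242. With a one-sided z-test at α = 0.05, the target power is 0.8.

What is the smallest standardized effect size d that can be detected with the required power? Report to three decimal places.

d ≈ 0.160

Need Φ(δ − 1.645) = 0.8, so δ = 1.645 + 0.842 = 2.486.
δ = d·√n ⇒ d = δ/√n = 2.486/√242 = 0.1598.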